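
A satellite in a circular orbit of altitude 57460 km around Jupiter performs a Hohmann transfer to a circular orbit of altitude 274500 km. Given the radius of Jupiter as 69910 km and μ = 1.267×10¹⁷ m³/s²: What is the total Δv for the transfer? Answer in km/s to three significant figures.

r₁ = 69910 + 57460 = 127370 km = 1.2737×10⁸ m.
r₂ = 69910 + 274500 = 344410 km = 3.4441×10⁸ m.
Transfer ellipse a_t = (r₁ + r₂)/2 = 2.359×10⁸ m.
At r₁: circular v_c1 = √(μ/r₁) = 31540 m/s; transfer-perijove v_p = √[μ(2/r₁ − 1/a_t)] = 38110 m/s.
Δv₁ = v_p − v_c1 = 6570 m/s.
At r₂: circular v_c2 = √(μ/r₂) = 19180 m/s; transfer-apojove v_a = √[μ(2/r₂ − 1/a_t)] = 14090 m/s.
Δv₂ = v_c2 − v_a = 5086 m/s.
Total Δv = Δv₁ + Δv₂ = 11660 m/s = 11.66 km/s.

Δv_total ≈ 11.7 km/s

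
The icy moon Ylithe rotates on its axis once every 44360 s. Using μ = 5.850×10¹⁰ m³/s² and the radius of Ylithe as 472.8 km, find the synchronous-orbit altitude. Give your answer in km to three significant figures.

A synchronous orbit has period T, so by Kepler's third law a = (μT²/4π²)^(1/3).
μT²/4π² = 5.850×10¹⁰ × (4.436×10⁴)² / 39.48 = 2.916×10¹⁸ m³.
a = 1.429×10⁶ m = 1428.7 km.
Altitude h = a − R = 1428.7 − 472.8 = 955.85 km.

h_sync ≈ 956 km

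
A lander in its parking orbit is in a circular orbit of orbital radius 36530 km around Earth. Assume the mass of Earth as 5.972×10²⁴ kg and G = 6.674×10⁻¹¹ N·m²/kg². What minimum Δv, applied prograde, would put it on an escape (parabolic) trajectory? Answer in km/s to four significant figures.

μ = GM = 6.674×10⁻¹¹ × 5.972×10²⁴ = 3.986×10¹⁴ m³/s².
r = 36530 km = 3.653×10⁷ m.
Circular speed v_c = √(μ/r) = 3303 m/s.
Escape speed v_esc = √(2μ/r) = √2 × v_c = 4671 m/s.
Δv = v_esc − v_c = 1368 m/s = 1.368 km/s.

Δv ≈ 1.368 km/s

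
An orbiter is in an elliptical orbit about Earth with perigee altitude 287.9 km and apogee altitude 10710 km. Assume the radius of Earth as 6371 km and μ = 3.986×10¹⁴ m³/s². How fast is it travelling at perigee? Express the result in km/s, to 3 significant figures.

r_p = 6371 + 287.9 = 6658.9 km = 6.6589×10⁶ m.
r_a = 6371 + 10710 = 17081 km = 1.7081×10⁷ m.
Semi-major axis a = (r_p + r_a)/2 = 11870 km = 1.187×10⁷ m.
Vis-viva: v² = μ(2/r − 1/a) = 3.986×10¹⁴ × (3.003×10⁻⁷ − 8.425×10⁻⁸) = 8.614×10⁷ m²/s².
v = 9281 m/s = 9.281 km/s.

v ≈ 9.28 km/s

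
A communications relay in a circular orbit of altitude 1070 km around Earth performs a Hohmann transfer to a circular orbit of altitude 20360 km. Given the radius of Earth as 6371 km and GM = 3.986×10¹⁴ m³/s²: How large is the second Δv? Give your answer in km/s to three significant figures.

Δv ≈ 1.31 km/s

r₁ = 6371 + 1070 = 7441.0 km = 7.4410×10⁶ m.
r₂ = 6371 + 20360 = 26731 km = 2.6731×10⁷ m.
Transfer ellipse a_t = (r₁ + r₂)/2 = 1.709×10⁷ m.
At r₁: circular v_c1 = √(μ/r₁) = 7319 m/s; transfer-perigee v_p = √[μ(2/r₁ − 1/a_t)] = 9155 m/s.
At r₂: circular v_c2 = √(μ/r₂) = 3862 m/s; transfer-apogee v_a = √[μ(2/r₂ − 1/a_t)] = 2548 m/s.
Δv₂ = v_c2 − v_a = 1313 m/s.
= 1.313 km/s.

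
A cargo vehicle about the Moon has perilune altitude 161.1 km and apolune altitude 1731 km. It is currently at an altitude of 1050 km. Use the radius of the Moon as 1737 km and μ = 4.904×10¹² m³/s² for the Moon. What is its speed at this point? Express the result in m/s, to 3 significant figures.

v ≈ 1300 m/s

r_p = 1737 + 161.1 = 1898.1 km = 1.8981×10⁶ m.
r_a = 1737 + 1731 = 3468.0 km = 3.4680×10⁶ m.
r = 1737 + 1050 = 2787.0 km = 2.787×10⁶ m.
Semi-major axis a = (r_p + r_a)/2 = 2683.1 km = 2.683×10⁶ m.
Vis-viva: v² = μ(2/r − 1/a) = 4.904×10¹² × (7.176×10⁻⁷ − 3.727×10⁻⁷) = 1.691×10⁶ m²/s².
v = 1301 m/s.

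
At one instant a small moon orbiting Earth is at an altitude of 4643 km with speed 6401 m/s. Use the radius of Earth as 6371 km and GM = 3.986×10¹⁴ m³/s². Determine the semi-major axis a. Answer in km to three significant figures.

a ≈ 12700 km

r = 6371 + 4643 = 11014 km = 1.101×10⁷ m.
Vis-viva rearranged: 1/a = 2/r − v²/μ = 1.816×10⁻⁷ − 1.028×10⁻⁷ = 7.880×10⁻⁸ m⁻¹.
a = 1.269×10⁷ m = 12691 km.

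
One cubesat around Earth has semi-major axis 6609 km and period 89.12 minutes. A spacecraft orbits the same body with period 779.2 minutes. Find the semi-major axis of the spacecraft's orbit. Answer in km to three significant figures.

Kepler's third law: a³ ∝ T², so a₂ = a₁ (T₂/T₁)^(2/3).
T₂/T₁ = 8.743, (T₂/T₁)^(2/3) = 4.244.
a₂ = 6609 × 4.244 = 28050 km.

a₂ ≈ 28000 km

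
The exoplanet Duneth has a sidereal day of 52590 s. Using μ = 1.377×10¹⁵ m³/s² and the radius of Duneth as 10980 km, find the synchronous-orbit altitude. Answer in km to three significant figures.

A synchronous orbit has period T, so by Kepler's third law a = (μT²/4π²)^(1/3).
μT²/4π² = 1.377×10¹⁵ × (5.259×10⁴)² / 39.48 = 9.647×10²² m³.
a = 4.586×10⁷ m = 45863 km.
Altitude h = a − R = 45863 − 10980 = 34883 km.

h_sync ≈ 34900 km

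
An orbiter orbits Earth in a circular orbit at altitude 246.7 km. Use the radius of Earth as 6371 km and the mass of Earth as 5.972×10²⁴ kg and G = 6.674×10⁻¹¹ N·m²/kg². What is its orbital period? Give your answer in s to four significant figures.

μ = GM = 6.674×10⁻¹¹ × 5.972×10²⁴ = 3.986×10¹⁴ m³/s².
r = 6371 + 246.7 = 6617.7 km = 6.6177×10⁶ m.
Kepler's third law: T = 2π√(r³/μ) = 2π√((6.618×10⁶)³ / 3.986×10¹⁴).
r³/μ = 7.271×10⁵ s², so T = 2π × 8.527×10² = 5.358×10³ s.

T ≈ 5358 s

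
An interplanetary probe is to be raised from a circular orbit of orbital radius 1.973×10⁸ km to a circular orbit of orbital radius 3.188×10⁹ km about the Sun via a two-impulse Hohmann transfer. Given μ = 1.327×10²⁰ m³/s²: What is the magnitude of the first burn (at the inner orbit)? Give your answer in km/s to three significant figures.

r₁ = 1.973×10⁸ km = 1.973×10¹¹ m.
r₂ = 3.188×10⁹ km = 3.188×10¹² m.
Transfer ellipse a_t = (r₁ + r₂)/2 = 1.693×10¹² m.
At r₁: circular v_c1 = √(μ/r₁) = 25930 m/s; transfer-perihelion v_p = √[μ(2/r₁ − 1/a_t)] = 35590 m/s.
Δv₁ = v_p − v_c1 = 9657 m/s.
= 9.657 km/s.

Δv ≈ 9.66 km/s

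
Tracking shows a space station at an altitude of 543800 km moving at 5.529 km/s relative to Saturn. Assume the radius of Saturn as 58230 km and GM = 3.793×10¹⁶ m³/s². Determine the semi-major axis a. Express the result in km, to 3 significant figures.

r = 58230 + 543800 = 6.0203×10⁵ km = 6.020×10⁸ m.
Specific orbital energy ε = v²/2 − μ/r = (5529)²/2 − 3.793×10¹⁶/6.020×10⁸ = -4.772×10⁷ J/kg.
Since ε = −μ/(2a), a = −μ/(2ε) = 3.974×10⁸ m = 3.9743×10⁵ km.

a ≈ 3.97×10⁵ km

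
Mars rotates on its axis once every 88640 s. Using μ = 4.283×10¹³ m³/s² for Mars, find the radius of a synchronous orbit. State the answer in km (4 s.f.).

A synchronous orbit has period T, so by Kepler's third law a = (μT²/4π²)^(1/3).
μT²/4π² = 4.283×10¹³ × (8.864×10⁴)² / 39.48 = 8.524×10²¹ m³.
a = 2.043×10⁷ m = 20428 km.

r_sync ≈ 20430 km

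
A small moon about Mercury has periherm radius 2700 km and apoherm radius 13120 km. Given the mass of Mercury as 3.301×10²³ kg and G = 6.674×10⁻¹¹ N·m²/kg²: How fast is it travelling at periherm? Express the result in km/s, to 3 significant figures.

μ = GM = 6.674×10⁻¹¹ × 3.301×10²³ = 2.203×10¹³ m³/s².
Semi-major axis a = (r_p + r_a)/2 = 7910.0 km = 7.910×10⁶ m.
Vis-viva: v² = μ(2/r − 1/a) = 2.203×10¹³ × (7.407×10⁻⁷ − 1.264×10⁻⁷) = 1.353×10⁷ m²/s².
v = 3679 m/s = 3.679 km/s.

v ≈ 3.68 km/s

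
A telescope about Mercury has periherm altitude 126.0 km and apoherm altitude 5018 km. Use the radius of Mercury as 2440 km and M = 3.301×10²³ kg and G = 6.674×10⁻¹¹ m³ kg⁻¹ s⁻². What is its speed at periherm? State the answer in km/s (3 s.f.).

μ = GM = 6.674×10⁻¹¹ × 3.301×10²³ = 2.203×10¹³ m³/s².
r_p = 2440 + 126.0 = 2566.0 km = 2.5660×10⁶ m.
r_a = 2440 + 5018 = 7458.0 km = 7.4580×10⁶ m.
Semi-major axis a = (r_p + r_a)/2 = 5012.0 km = 5.012×10⁶ m.
Vis-viva: v² = μ(2/r − 1/a) = 2.203×10¹³ × (7.794×10⁻⁷ − 1.995×10⁻⁷) = 1.278×10⁷ m²/s².
v = 3574 m/s = 3.574 km/s.

v ≈ 3.57 km/s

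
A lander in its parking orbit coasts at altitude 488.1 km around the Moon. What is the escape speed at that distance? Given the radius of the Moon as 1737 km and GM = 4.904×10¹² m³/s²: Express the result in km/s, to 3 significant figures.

r = 1737 + 488.1 = 2225.1 km = 2.2251×10⁶ m.
Escape speed v_esc = √(2μ/r) = √(2 × 4.904×10¹² / 2.225×10⁶) = √(4.408×10⁶) = 2099 m/s.
= 2.099 km/s.

v_esc ≈ 2.10 km/s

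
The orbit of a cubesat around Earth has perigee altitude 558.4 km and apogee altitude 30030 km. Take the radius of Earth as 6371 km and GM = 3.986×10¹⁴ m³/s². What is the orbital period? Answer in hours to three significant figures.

T ≈ 8.82 hours

r_p = 6371 + 558.4 = 6929.4 km = 6.9294×10⁶ m.
r_a = 6371 + 30030 = 36401 km = 3.6401×10⁷ m.
Semi-major axis a = (r_p + r_a)/2 = (6929.4 + 36401)/2 = 21665 km = 2.167×10⁷ m.
By Kepler's third law T = 2π√(a³/μ) = 2π × 5.051×10³ = 3.174×10⁴ s.
= 8.816 hours.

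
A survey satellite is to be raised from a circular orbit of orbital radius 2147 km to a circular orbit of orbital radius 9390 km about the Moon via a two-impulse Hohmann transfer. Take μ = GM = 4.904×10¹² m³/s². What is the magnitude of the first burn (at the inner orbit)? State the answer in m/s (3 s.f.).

Δv ≈ 417 m/s

r₁ = 2147 km = 2.147×10⁶ m.
r₂ = 9390 km = 9.390×10⁶ m.
Transfer ellipse a_t = (r₁ + r₂)/2 = 5.768×10⁶ m.
At r₁: circular v_c1 = √(μ/r₁) = 1511 m/s; transfer-perilune v_p = √[μ(2/r₁ − 1/a_t)] = 1928 m/s.
Δv₁ = v_p − v_c1 = 416.9 m/s.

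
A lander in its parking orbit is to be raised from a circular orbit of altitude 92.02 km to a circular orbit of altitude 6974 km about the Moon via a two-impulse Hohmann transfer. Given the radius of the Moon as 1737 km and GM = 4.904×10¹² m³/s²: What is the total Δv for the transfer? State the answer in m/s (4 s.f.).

Δv_total ≈ 776.1 m/s

r₁ = 1737 + 92.02 = 1829.0 km = 1.8290×10⁶ m.
r₂ = 1737 + 6974 = 8711.0 km = 8.7110×10⁶ m.
Transfer ellipse a_t = (r₁ + r₂)/2 = 5.270×10⁶ m.
At r₁: circular v_c1 = √(μ/r₁) = 1637 m/s; transfer-perilune v_p = √[μ(2/r₁ − 1/a_t)] = 2105 m/s.
Δv₁ = v_p − v_c1 = 467.8 m/s.
At r₂: circular v_c2 = √(μ/r₂) = 750.3 m/s; transfer-apolune v_a = √[μ(2/r₂ − 1/a_t)] = 442.0 m/s.
Δv₂ = v_c2 − v_a = 308.3 m/s.
Total Δv = Δv₁ + Δv₂ = 776.1 m/s.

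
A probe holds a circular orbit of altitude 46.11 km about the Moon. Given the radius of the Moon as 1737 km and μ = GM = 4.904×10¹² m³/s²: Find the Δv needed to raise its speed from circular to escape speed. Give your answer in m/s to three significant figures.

r = 1737 + 46.11 = 1783.1 km = 1.7831×10⁶ m.
Circular speed v_c = √(μ/r) = 1658 m/s.
Escape speed v_esc = √(2μ/r) = √2 × v_c = 2345 m/s.
Δv = v_esc − v_c = 686.9 m/s.

Δv ≈ 687 m/s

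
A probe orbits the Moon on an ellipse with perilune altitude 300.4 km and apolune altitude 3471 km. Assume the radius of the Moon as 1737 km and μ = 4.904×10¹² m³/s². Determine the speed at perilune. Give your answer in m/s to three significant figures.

r_p = 1737 + 300.4 = 2037.4 km = 2.0374×10⁶ m.
r_a = 1737 + 3471 = 5208.0 km = 5.2080×10⁶ m.
Semi-major axis a = (r_p + r_a)/2 = 3622.7 km = 3.623×10⁶ m.
Vis-viva: v² = μ(2/r − 1/a) = 4.904×10¹² × (9.816×10⁻⁷ − 2.760×10⁻⁷) = 3.460×10⁶ m²/s².
v = 1860 m/s.

v ≈ 1860 m/s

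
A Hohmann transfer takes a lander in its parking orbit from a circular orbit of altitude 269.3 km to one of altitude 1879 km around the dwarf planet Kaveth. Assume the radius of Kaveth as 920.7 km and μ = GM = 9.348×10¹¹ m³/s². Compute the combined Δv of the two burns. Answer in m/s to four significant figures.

Δv_total ≈ 295.2 m/s

r₁ = 920.7 + 269.3 = 1190.0 km = 1.1900×10⁶ m.
r₂ = 920.7 + 1879 = 2799.7 km = 2.7997×10⁶ m.
Transfer ellipse a_t = (r₁ + r₂)/2 = 1.995×10⁶ m.
At r₁: circular v_c1 = √(μ/r₁) = 886.3 m/s; transfer-periapsis v_p = √[μ(2/r₁ − 1/a_t)] = 1050 m/s.
Δv₁ = v_p − v_c1 = 163.7 m/s.
At r₂: circular v_c2 = √(μ/r₂) = 577.8 m/s; transfer-apoapsis v_a = √[μ(2/r₂ − 1/a_t)] = 446.3 m/s.
Δv₂ = v_c2 − v_a = 131.5 m/s.
Total Δv = Δv₁ + Δv₂ = 295.2 m/s.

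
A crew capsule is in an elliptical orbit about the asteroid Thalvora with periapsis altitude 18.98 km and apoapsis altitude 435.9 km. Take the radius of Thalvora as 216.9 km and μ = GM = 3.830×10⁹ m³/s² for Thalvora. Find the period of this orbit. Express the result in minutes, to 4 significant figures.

r_p = 216.9 + 18.98 = 235.88 km = 2.3588×10⁵ m.
r_a = 216.9 + 435.9 = 652.80 km = 6.5280×10⁵ m.
Semi-major axis a = (r_p + r_a)/2 = (235.88 + 652.80)/2 = 444.34 km = 4.443×10⁵ m.
By Kepler's third law T = 2π√(a³/μ) = 2π × 4.786×10³ = 3.007×10⁴ s.
= 501.2 minutes.

T ≈ 501.2 minutes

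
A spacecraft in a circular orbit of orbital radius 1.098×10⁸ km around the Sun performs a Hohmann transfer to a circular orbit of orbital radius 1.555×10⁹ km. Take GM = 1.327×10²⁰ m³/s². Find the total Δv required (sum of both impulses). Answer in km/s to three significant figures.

r₁ = 1.098×10⁸ km = 1.098×10¹¹ m.
r₂ = 1.555×10⁹ km = 1.555×10¹² m.
Transfer ellipse a_t = (r₁ + r₂)/2 = 8.324×10¹¹ m.
At r₁: circular v_c1 = √(μ/r₁) = 34760 m/s; transfer-perihelion v_p = √[μ(2/r₁ − 1/a_t)] = 47520 m/s.
Δv₁ = v_p − v_c1 = 12750 m/s.
At r₂: circular v_c2 = √(μ/r₂) = 9238 m/s; transfer-aphelion v_a = √[μ(2/r₂ − 1/a_t)] = 3355 m/s.
Δv₂ = v_c2 − v_a = 5883 m/s.
Total Δv = Δv₁ + Δv₂ = 18630 m/s = 18.63 km/s.

Δv_total ≈ 18.6 km/s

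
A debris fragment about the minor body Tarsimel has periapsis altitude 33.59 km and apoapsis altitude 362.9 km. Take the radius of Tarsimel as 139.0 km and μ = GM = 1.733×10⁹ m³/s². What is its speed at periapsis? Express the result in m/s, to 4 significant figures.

r_p = 139.0 + 33.59 = 172.59 km = 1.7259×10⁵ m.
r_a = 139.0 + 362.9 = 501.90 km = 5.0190×10⁵ m.
Semi-major axis a = (r_p + r_a)/2 = 337.25 km = 3.372×10⁵ m.
Vis-viva: v² = μ(2/r − 1/a) = 1.733×10⁹ × (1.159×10⁻⁵ − 2.965×10⁻⁶) = 1.494×10⁴ m²/s².
v = 122.2 m/s.

v ≈ 122.2 m/s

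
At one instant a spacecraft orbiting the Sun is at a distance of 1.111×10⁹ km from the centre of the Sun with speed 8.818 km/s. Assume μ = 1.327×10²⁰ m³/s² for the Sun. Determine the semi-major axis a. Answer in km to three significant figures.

r = 1.111×10¹² m.
Vis-viva rearranged: 1/a = 2/r − v²/μ = 1.800×10⁻¹² − 5.860×10⁻¹³ = 1.214×10⁻¹² m⁻¹.
a = 8.236×10¹¹ m = 8.2358×10⁸ km.

a ≈ 8.24×10⁸ km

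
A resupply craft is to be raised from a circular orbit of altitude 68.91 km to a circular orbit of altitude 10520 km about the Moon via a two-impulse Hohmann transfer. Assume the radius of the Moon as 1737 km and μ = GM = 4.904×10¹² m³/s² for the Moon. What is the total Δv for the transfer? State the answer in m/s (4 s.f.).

r₁ = 1737 + 68.91 = 1805.9 km = 1.8059×10⁶ m.
r₂ = 1737 + 10520 = 12257 km = 1.2257×10⁷ m.
Transfer ellipse a_t = (r₁ + r₂)/2 = 7.031×10⁶ m.
At r₁: circular v_c1 = √(μ/r₁) = 1648 m/s; transfer-perilune v_p = √[μ(2/r₁ − 1/a_t)] = 2176 m/s.
Δv₁ = v_p − v_c1 = 527.8 m/s.
At r₂: circular v_c2 = √(μ/r₂) = 632.5 m/s; transfer-apolune v_a = √[μ(2/r₂ − 1/a_t)] = 320.6 m/s.
Δv₂ = v_c2 − v_a = 312.0 m/s.
Total Δv = Δv₁ + Δv₂ = 839.8 m/s.

Δv_total ≈ 839.8 m/s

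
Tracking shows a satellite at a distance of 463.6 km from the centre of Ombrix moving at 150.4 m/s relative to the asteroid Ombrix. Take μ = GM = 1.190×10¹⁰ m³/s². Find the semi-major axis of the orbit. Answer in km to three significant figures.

r = 4.636×10⁵ m.
Specific orbital energy ε = v²/2 − μ/r = (150.4)²/2 − 1.190×10¹⁰/4.636×10⁵ = -1.436×10⁴ J/kg.
Since ε = −μ/(2a), a = −μ/(2ε) = 4.144×10⁵ m = 414.39 km.

a ≈ 414 km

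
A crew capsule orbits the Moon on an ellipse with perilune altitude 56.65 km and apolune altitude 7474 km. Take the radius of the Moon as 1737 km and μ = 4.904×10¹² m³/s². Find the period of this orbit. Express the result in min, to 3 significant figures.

r_p = 1737 + 56.65 = 1793.7 km = 1.7936×10⁶ m.
r_a = 1737 + 7474 = 9211.0 km = 9.2110×10⁶ m.
Semi-major axis a = (r_p + r_a)/2 = (1793.7 + 9211.0)/2 = 5502.3 km = 5.502×10⁶ m.
By Kepler's third law T = 2π√(a³/μ) = 2π × 5.828×10³ = 3.662×10⁴ s.
= 610.3 min.

T ≈ 610 min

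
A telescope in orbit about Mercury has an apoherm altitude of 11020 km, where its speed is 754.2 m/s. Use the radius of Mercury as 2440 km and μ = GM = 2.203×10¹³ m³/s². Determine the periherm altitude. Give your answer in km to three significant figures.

r_a = 2440 + 11020 = 13460 km = 1.346×10⁷ m.
Specific energy ε = v²/2 − μ/r = -1.352×10⁶ J/kg, so a = −μ/(2ε) = 8.145×10⁶ m.
The apsides satisfy r_p + r_a = 2a, so the periherm radius is 2a − r_a = 2.831×10⁶ m = 2830.9 km.
Periherm altitude = 2830.9 − 2440 = 390.85 km.

periherm altitude ≈ 391 km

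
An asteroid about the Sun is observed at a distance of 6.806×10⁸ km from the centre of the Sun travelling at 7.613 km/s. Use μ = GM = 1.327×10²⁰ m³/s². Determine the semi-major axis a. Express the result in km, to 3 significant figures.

r = 6.806×10¹¹ m.
Specific orbital energy ε = v²/2 − μ/r = (7613)²/2 − 1.327×10²⁰/6.806×10¹¹ = -1.660×10⁸ J/kg.
Since ε = −μ/(2a), a = −μ/(2ε) = 3.997×10¹¹ m = 3.9971×10⁸ km.

a ≈ 4.00×10⁸ km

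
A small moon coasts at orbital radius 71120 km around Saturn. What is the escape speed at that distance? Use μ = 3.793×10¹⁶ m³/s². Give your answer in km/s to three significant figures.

v_esc ≈ 32.7 km/s

r = 71120 km = 7.112×10⁷ m.
Escape speed v_esc = √(2μ/r) = √(2 × 3.793×10¹⁶ / 7.112×10⁷) = √(1.067×10⁹) = 32660 m/s.
= 32.66 km/s.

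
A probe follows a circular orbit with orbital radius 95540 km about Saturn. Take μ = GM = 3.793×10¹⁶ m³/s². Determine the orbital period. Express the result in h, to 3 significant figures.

r = 95540 km = 9.554×10⁷ m.
Kepler's third law: T = 2π√(r³/μ) = 2π√((9.554×10⁷)³ / 3.793×10¹⁶).
r³/μ = 2.299×10⁷ s², so T = 2π × 4.795×10³ = 3.013×10⁴ s.
Converting: 3.013×10⁴ s ÷ 3600 = 8.369 h.

T ≈ 8.37 h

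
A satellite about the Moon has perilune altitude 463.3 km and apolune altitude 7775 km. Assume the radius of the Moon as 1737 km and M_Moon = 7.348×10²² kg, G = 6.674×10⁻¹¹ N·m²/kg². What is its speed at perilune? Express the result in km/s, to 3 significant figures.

v ≈ 1.90 km/s

μ = GM = 6.674×10⁻¹¹ × 7.348×10²² = 4.904×10¹² m³/s².
r_p = 1737 + 463.3 = 2200.3 km = 2.2003×10⁶ m.
r_a = 1737 + 7775 = 9512.0 km = 9.5120×10⁶ m.
Semi-major axis a = (r_p + r_a)/2 = 5856.1 km = 5.856×10⁶ m.
Vis-viva: v² = μ(2/r − 1/a) = 4.904×10¹² × (9.090×10⁻⁷ − 1.708×10⁻⁷) = 3.620×10⁶ m²/s².
v = 1903 m/s = 1.903 km/s.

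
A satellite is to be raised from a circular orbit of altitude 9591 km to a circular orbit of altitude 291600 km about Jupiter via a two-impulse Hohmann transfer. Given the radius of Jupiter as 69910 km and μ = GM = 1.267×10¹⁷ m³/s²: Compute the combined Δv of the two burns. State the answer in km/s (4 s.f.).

r₁ = 69910 + 9591 = 79501 km = 7.9501×10⁷ m.
r₂ = 69910 + 291600 = 361510 km = 3.6151×10⁸ m.
Transfer ellipse a_t = (r₁ + r₂)/2 = 2.205×10⁸ m.
At r₁: circular v_c1 = √(μ/r₁) = 39920 m/s; transfer-perijove v_p = √[μ(2/r₁ − 1/a_t)] = 51120 m/s.
Δv₁ = v_p − v_c1 = 11190 m/s.
At r₂: circular v_c2 = √(μ/r₂) = 18720 m/s; transfer-apojove v_a = √[μ(2/r₂ − 1/a_t)] = 11240 m/s.
Δv₂ = v_c2 − v_a = 7480 m/s.
Total Δv = Δv₁ + Δv₂ = 18670 m/s = 18.67 km/s.

Δv_total ≈ 18.67 km/s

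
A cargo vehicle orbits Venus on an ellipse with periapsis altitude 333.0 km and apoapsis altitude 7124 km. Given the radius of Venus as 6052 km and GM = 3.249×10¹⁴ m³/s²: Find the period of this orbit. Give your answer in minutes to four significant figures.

T ≈ 177.7 minutes

r_p = 6052 + 333.0 = 6385.0 km = 6.3850×10⁶ m.
r_a = 6052 + 7124 = 13176 km = 1.3176×10⁷ m.
Semi-major axis a = (r_p + r_a)/2 = (6385.0 + 13176)/2 = 9780.5 km = 9.780×10⁶ m.
By Kepler's third law T = 2π√(a³/μ) = 2π × 1.697×10³ = 1.066×10⁴ s.
= 177.7 minutes.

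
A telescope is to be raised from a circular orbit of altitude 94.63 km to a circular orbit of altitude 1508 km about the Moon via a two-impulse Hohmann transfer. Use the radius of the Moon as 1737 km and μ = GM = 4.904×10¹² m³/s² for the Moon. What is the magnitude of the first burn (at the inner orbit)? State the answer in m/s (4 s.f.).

Δv ≈ 213.8 m/s

r₁ = 1737 + 94.63 = 1831.6 km = 1.8316×10⁶ m.
r₂ = 1737 + 1508 = 3245.0 km = 3.2450×10⁶ m.
Transfer ellipse a_t = (r₁ + r₂)/2 = 2.538×10⁶ m.
At r₁: circular v_c1 = √(μ/r₁) = 1636 m/s; transfer-perilune v_p = √[μ(2/r₁ − 1/a_t)] = 1850 m/s.
Δv₁ = v_p − v_c1 = 213.8 m/s.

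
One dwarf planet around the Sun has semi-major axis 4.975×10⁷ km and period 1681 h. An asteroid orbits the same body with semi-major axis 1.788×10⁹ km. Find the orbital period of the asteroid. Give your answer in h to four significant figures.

Kepler's third law: T² ∝ a³, so T₂ = T₁ (a₂/a₁)^(3/2).
a₂/a₁ = 35.94, (a₂/a₁)^(3/2) = 215.5.
T₂ = 1681 × 215.5 = 3.622×10⁵ h.

T₂ ≈ 3.622×10⁵ h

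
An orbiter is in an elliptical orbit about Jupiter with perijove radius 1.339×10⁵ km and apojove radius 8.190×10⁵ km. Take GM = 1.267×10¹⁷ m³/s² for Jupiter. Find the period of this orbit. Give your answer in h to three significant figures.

Semi-major axis a = (r_p + r_a)/2 = (1.3390×10⁵ + 8.1900×10⁵)/2 = 4.7645×10⁵ km = 4.764×10⁸ m.
By Kepler's third law T = 2π√(a³/μ) = 2π × 2.922×10⁴ = 1.836×10⁵ s.
= 50.99 h.

T ≈ 51.0 h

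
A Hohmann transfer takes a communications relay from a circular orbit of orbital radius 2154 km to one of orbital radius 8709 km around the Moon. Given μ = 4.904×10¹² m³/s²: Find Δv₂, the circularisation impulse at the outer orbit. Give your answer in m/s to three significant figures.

r₁ = 2154 km = 2.154×10⁶ m.
r₂ = 8709 km = 8.709×10⁶ m.
Transfer ellipse a_t = (r₁ + r₂)/2 = 5.432×10⁶ m.
At r₁: circular v_c1 = √(μ/r₁) = 1509 m/s; transfer-perilune v_p = √[μ(2/r₁ − 1/a_t)] = 1911 m/s.
At r₂: circular v_c2 = √(μ/r₂) = 750.4 m/s; transfer-apolune v_a = √[μ(2/r₂ − 1/a_t)] = 472.6 m/s.
Δv₂ = v_c2 − v_a = 277.8 m/s.

Δv ≈ 278 m/s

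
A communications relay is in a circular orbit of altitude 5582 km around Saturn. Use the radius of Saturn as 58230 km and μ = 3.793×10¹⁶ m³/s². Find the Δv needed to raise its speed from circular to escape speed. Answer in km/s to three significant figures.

r = 58230 + 5582 = 63812 km = 6.3812×10⁷ m.
Circular speed v_c = √(μ/r) = 24380 m/s.
Escape speed v_esc = √(2μ/r) = √2 × v_c = 34480 m/s.
Δv = v_esc − v_c = 10100 m/s = 10.10 km/s.

Δv ≈ 10.1 km/s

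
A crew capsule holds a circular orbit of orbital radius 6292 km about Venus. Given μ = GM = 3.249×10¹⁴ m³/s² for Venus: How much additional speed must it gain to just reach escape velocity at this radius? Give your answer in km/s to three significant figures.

r = 6292 km = 6.292×10⁶ m.
Circular speed v_c = √(μ/r) = 7186 m/s.
Escape speed v_esc = √(2μ/r) = √2 × v_c = 10160 m/s.
Δv = v_esc − v_c = 2976 m/s = 2.976 km/s.

Δv ≈ 2.98 km/s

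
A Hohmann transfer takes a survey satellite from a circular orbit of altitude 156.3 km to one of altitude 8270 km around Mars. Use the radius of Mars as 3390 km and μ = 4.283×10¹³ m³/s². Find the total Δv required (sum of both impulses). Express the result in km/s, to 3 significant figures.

Δv_total ≈ 1.44 km/s

r₁ = 3390 + 156.3 = 3546.3 km = 3.5463×10⁶ m.
r₂ = 3390 + 8270 = 11660 km = 1.1660×10⁷ m.
Transfer ellipse a_t = (r₁ + r₂)/2 = 7.603×10⁶ m.
At r₁: circular v_c1 = √(μ/r₁) = 3475 m/s; transfer-periapsis v_p = √[μ(2/r₁ − 1/a_t)] = 4304 m/s.
Δv₁ = v_p − v_c1 = 828.4 m/s.
At r₂: circular v_c2 = √(μ/r₂) = 1917 m/s; transfer-apoapsis v_a = √[μ(2/r₂ − 1/a_t)] = 1309 m/s.
Δv₂ = v_c2 − v_a = 607.6 m/s.
Total Δv = Δv₁ + Δv₂ = 1436 m/s = 1.436 km/s.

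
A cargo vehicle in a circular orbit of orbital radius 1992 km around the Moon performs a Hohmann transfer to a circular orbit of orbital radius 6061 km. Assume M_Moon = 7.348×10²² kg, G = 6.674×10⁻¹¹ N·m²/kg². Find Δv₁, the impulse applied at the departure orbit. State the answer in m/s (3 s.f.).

μ = GM = 6.674×10⁻¹¹ × 7.348×10²² = 4.904×10¹² m³/s².
r₁ = 1992 km = 1.992×10⁶ m.
r₂ = 6061 km = 6.061×10⁶ m.
Transfer ellipse a_t = (r₁ + r₂)/2 = 4.026×10⁶ m.
At r₁: circular v_c1 = √(μ/r₁) = 1569 m/s; transfer-perilune v_p = √[μ(2/r₁ − 1/a_t)] = 1925 m/s.
Δv₁ = v_p − v_c1 = 356.0 m/s.

Δv ≈ 356 m/s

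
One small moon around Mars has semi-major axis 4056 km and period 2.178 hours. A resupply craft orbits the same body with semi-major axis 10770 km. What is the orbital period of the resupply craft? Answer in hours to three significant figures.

T₂ ≈ 9.42 hours

Kepler's third law: T² ∝ a³, so T₂ = T₁ (a₂/a₁)^(3/2).
a₂/a₁ = 2.655, (a₂/a₁)^(3/2) = 4.327.
T₂ = 2.178 × 4.327 = 9.424 hours.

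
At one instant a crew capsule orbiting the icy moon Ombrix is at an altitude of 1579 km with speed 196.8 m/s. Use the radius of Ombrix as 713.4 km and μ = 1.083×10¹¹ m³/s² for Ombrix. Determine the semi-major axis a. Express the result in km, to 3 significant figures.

r = 713.4 + 1579 = 2292.4 km = 2.292×10⁶ m.
Specific orbital energy ε = v²/2 − μ/r = (196.8)²/2 − 1.083×10¹¹/2.292×10⁶ = -2.788×10⁴ J/kg.
Since ε = −μ/(2a), a = −μ/(2ε) = 1.942×10⁶ m = 1942.4 km.

a ≈ 1940 km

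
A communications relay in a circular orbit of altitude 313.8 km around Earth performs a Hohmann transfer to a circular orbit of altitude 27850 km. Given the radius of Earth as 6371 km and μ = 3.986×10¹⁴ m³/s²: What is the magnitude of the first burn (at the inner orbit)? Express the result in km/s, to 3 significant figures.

r₁ = 6371 + 313.8 = 6684.8 km = 6.6848×10⁶ m.
r₂ = 6371 + 27850 = 34221 km = 3.4221×10⁷ m.
Transfer ellipse a_t = (r₁ + r₂)/2 = 2.045×10⁷ m.
At r₁: circular v_c1 = √(μ/r₁) = 7722 m/s; transfer-perigee v_p = √[μ(2/r₁ − 1/a_t)] = 9988 m/s.
Δv₁ = v_p − v_c1 = 2266 m/s.
= 2.266 km/s.

Δv ≈ 2.27 km/s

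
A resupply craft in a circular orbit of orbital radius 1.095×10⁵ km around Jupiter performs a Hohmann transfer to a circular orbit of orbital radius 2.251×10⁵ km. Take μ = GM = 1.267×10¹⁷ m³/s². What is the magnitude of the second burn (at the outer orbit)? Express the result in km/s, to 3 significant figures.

Δv ≈ 4.53 km/s

r₁ = 1.095×10⁵ km = 1.095×10⁸ m.
r₂ = 2.251×10⁵ km = 2.251×10⁸ m.
Transfer ellipse a_t = (r₁ + r₂)/2 = 1.673×10⁸ m.
At r₁: circular v_c1 = √(μ/r₁) = 34020 m/s; transfer-perijove v_p = √[μ(2/r₁ − 1/a_t)] = 39460 m/s.
At r₂: circular v_c2 = √(μ/r₂) = 23720 m/s; transfer-apojove v_a = √[μ(2/r₂ − 1/a_t)] = 19190 m/s.
Δv₂ = v_c2 − v_a = 4531 m/s.
= 4.531 km/s.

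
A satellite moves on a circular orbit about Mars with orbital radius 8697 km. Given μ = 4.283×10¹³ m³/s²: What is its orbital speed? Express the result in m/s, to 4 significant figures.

v ≈ 2219 m/s

r = 8697 km = 8.697×10⁶ m.
For a circular orbit v = √(μ/r) = √(4.283×10¹³ / 8.697×10⁶) = √(4.925×10⁶) = 2219 m/s.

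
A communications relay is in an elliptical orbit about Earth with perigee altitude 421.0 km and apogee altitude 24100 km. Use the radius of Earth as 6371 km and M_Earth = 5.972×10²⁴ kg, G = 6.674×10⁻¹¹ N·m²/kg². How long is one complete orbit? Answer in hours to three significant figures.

T ≈ 7.03 hours

μ = GM = 6.674×10⁻¹¹ × 5.972×10²⁴ = 3.986×10¹⁴ m³/s².
r_p = 6371 + 421.0 = 6792.0 km = 6.7920×10⁶ m.
r_a = 6371 + 24100 = 30471 km = 3.0471×10⁷ m.
Semi-major axis a = (r_p + r_a)/2 = (6792.0 + 30471)/2 = 18632 km = 1.863×10⁷ m.
By Kepler's third law T = 2π√(a³/μ) = 2π × 4.028×10³ = 2.531×10⁴ s.
= 7.031 hours.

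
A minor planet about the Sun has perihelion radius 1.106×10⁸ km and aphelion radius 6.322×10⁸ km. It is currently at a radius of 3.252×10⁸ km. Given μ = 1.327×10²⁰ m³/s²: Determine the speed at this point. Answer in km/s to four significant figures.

v ≈ 21.42 km/s

Semi-major axis a = (r_p + r_a)/2 = 3.7140×10⁸ km = 3.714×10¹¹ m.
Vis-viva: v² = μ(2/r − 1/a) = 1.327×10²⁰ × (6.150×10⁻¹² − 2.693×10⁻¹²) = 4.588×10⁸ m²/s².
v = 21420 m/s = 21.42 km/s.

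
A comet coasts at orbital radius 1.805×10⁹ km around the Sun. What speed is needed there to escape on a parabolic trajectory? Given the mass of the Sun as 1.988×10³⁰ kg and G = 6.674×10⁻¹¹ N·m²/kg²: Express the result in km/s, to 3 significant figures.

v_esc ≈ 12.1 km/s

μ = GM = 6.674×10⁻¹¹ × 1.988×10³⁰ = 1.327×10²⁰ m³/s².
r = 1.805×10⁹ km = 1.805×10¹² m.
Escape speed v_esc = √(2μ/r) = √(2 × 1.327×10²⁰ / 1.805×10¹²) = √(1.470×10⁸) = 12120 m/s.
= 12.12 km/s.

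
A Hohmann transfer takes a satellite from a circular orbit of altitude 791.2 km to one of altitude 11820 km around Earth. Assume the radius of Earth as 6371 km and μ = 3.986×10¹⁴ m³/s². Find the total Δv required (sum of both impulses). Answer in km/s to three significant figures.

r₁ = 6371 + 791.2 = 7162.2 km = 7.1622×10⁶ m.
r₂ = 6371 + 11820 = 18191 km = 1.8191×10⁷ m.
Transfer ellipse a_t = (r₁ + r₂)/2 = 1.268×10⁷ m.
At r₁: circular v_c1 = √(μ/r₁) = 7460 m/s; transfer-perigee v_p = √[μ(2/r₁ − 1/a_t)] = 8937 m/s.
Δv₁ = v_p − v_c1 = 1476 m/s.
At r₂: circular v_c2 = √(μ/r₂) = 4681 m/s; transfer-apogee v_a = √[μ(2/r₂ − 1/a_t)] = 3519 m/s.
Δv₂ = v_c2 − v_a = 1162 m/s.
Total Δv = Δv₁ + Δv₂ = 2639 m/s = 2.639 km/s.

Δv_total ≈ 2.64 km/s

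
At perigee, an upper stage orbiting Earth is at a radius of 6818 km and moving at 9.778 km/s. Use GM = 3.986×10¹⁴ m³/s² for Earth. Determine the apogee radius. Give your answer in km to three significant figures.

apogee radius ≈ 30600 km

r_p = 6.818×10⁶ m.
Specific energy ε = v²/2 − μ/r = -1.066×10⁷ J/kg, so a = −μ/(2ε) = 1.870×10⁷ m.
The apsides satisfy r_p + r_a = 2a, so the apogee radius is 2a − r_p = 3.058×10⁷ m = 30580 km.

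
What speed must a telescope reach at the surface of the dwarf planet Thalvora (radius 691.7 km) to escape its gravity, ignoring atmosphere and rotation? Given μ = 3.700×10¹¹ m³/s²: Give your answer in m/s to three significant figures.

v_esc ≈ 1030 m/s

r = R = 6.917×10⁵ m.
Escape speed v_esc = √(2μ/r) = √(2 × 3.700×10¹¹ / 6.917×10⁵) = √(1.070×10⁶) = 1034 m/s.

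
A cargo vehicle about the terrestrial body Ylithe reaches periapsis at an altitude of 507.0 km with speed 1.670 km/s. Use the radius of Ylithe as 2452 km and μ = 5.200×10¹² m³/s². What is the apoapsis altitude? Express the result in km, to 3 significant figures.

r_p = 2452 + 507.0 = 2959.0 km = 2.959×10⁶ m.
Specific energy ε = v²/2 − μ/r = -3.629×10⁵ J/kg, so a = −μ/(2ε) = 7.164×10⁶ m.
The apsides satisfy r_p + r_a = 2a, so the apoapsis radius is 2a − r_p = 1.137×10⁷ m = 11370 km.
Apoapsis altitude = 11370 − 2452 = 8918.0 km.

apoapsis altitude ≈ 8920 km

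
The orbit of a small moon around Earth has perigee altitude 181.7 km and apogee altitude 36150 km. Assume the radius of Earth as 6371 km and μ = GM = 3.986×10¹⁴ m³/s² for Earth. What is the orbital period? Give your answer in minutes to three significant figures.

T ≈ 638 minutes

r_p = 6371 + 181.7 = 6552.7 km = 6.5527×10⁶ m.
r_a = 6371 + 36150 = 42521 km = 4.2521×10⁷ m.
Semi-major axis a = (r_p + r_a)/2 = (6552.7 + 42521)/2 = 24537 km = 2.454×10⁷ m.
By Kepler's third law T = 2π√(a³/μ) = 2π × 6.088×10³ = 3.825×10⁴ s.
= 637.5 minutes.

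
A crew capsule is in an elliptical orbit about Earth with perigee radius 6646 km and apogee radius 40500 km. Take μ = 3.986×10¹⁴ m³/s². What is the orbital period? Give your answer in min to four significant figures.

T ≈ 600.3 min

Semi-major axis a = (r_p + r_a)/2 = (6646.0 + 40500)/2 = 23573 km = 2.357×10⁷ m.
By Kepler's third law T = 2π√(a³/μ) = 2π × 5.733×10³ = 3.602×10⁴ s.
= 600.3 min.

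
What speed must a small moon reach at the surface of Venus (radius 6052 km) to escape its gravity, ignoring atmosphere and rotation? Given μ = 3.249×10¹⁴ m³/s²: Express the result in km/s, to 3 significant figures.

v_esc ≈ 10.4 km/s

r = R = 6.052×10⁶ m.
Escape speed v_esc = √(2μ/r) = √(2 × 3.249×10¹⁴ / 6.052×10⁶) = √(1.074×10⁸) = 10360 m/s.
= 10.36 km/s.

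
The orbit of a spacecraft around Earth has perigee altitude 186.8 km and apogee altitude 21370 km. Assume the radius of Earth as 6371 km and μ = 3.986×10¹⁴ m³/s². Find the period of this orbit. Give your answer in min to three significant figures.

T ≈ 373 min

r_p = 6371 + 186.8 = 6557.8 km = 6.5578×10⁶ m.
r_a = 6371 + 21370 = 27741 km = 2.7741×10⁷ m.
Semi-major axis a = (r_p + r_a)/2 = (6557.8 + 27741)/2 = 17149 km = 1.715×10⁷ m.
By Kepler's third law T = 2π√(a³/μ) = 2π × 3.557×10³ = 2.235×10⁴ s.
= 372.5 min.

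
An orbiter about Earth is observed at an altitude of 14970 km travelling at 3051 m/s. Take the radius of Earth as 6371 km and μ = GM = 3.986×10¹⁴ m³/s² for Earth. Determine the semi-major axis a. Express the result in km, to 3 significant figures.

r = 6371 + 14970 = 21341 km = 2.134×10⁷ m.
Specific orbital energy ε = v²/2 − μ/r = (3051)²/2 − 3.986×10¹⁴/2.134×10⁷ = -1.402×10⁷ J/kg.
Since ε = −μ/(2a), a = −μ/(2ε) = 1.421×10⁷ m = 14212 km.

a ≈ 14200 km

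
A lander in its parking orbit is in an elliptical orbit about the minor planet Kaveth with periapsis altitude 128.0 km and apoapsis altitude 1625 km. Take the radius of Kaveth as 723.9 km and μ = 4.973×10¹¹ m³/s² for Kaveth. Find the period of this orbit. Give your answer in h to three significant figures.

r_p = 723.9 + 128.0 = 851.90 km = 8.5190×10⁵ m.
r_a = 723.9 + 1625 = 2348.9 km = 2.3489×10⁶ m.
Semi-major axis a = (r_p + r_a)/2 = (851.90 + 2348.9)/2 = 1600.4 km = 1.600×10⁶ m.
By Kepler's third law T = 2π√(a³/μ) = 2π × 2.871×10³ = 1.804×10⁴ s.
= 5.011 h.

T ≈ 5.01 h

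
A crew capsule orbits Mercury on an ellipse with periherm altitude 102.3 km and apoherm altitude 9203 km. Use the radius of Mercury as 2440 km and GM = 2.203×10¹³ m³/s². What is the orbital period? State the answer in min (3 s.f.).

r_p = 2440 + 102.3 = 2542.3 km = 2.5423×10⁶ m.
r_a = 2440 + 9203 = 11643 km = 1.1643×10⁷ m.
Semi-major axis a = (r_p + r_a)/2 = (2542.3 + 11643)/2 = 7092.6 km = 7.093×10⁶ m.
By Kepler's third law T = 2π√(a³/μ) = 2π × 4.024×10³ = 2.529×10⁴ s.
= 421.4 min.

T ≈ 421 min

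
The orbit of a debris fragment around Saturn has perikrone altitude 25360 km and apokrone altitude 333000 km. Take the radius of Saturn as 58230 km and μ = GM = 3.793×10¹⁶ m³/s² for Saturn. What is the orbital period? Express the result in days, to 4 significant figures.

r_p = 58230 + 25360 = 83590 km = 8.3590×10⁷ m.
r_a = 58230 + 333000 = 391230 km = 3.9123×10⁸ m.
Semi-major axis a = (r_p + r_a)/2 = (83590 + 3.9123×10⁵)/2 = 2.3741×10⁵ km = 2.374×10⁸ m.
By Kepler's third law T = 2π√(a³/μ) = 2π × 1.878×10⁴ = 1.180×10⁵ s.
= 1.366 days.

T ≈ 1.366 days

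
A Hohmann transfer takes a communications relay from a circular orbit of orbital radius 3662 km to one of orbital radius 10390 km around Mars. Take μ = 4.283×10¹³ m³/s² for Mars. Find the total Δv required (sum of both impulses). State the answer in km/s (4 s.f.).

Δv_total ≈ 1.303 km/s

r₁ = 3662 km = 3.662×10⁶ m.
r₂ = 10390 km = 1.039×10⁷ m.
Transfer ellipse a_t = (r₁ + r₂)/2 = 7.026×10⁶ m.
At r₁: circular v_c1 = √(μ/r₁) = 3420 m/s; transfer-periapsis v_p = √[μ(2/r₁ − 1/a_t)] = 4159 m/s.
Δv₁ = v_p − v_c1 = 738.9 m/s.
At r₂: circular v_c2 = √(μ/r₂) = 2030 m/s; transfer-apoapsis v_a = √[μ(2/r₂ − 1/a_t)] = 1466 m/s.
Δv₂ = v_c2 − v_a = 564.5 m/s.
Total Δv = Δv₁ + Δv₂ = 1303 m/s = 1.303 km/s.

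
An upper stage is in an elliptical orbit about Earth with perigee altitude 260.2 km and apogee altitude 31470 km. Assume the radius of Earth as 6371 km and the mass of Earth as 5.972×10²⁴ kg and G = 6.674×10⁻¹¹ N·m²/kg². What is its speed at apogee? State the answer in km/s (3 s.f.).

v ≈ 1.77 km/s

μ = GM = 6.674×10⁻¹¹ × 5.972×10²⁴ = 3.986×10¹⁴ m³/s².
r_p = 6371 + 260.2 = 6631.2 km = 6.6312×10⁶ m.
r_a = 6371 + 31470 = 37841 km = 3.7841×10⁷ m.
Semi-major axis a = (r_p + r_a)/2 = 22236 km = 2.224×10⁷ m.
Vis-viva: v² = μ(2/r − 1/a) = 3.986×10¹⁴ × (5.285×10⁻⁸ − 4.497×10⁻⁸) = 3.141×10⁶ m²/s².
v = 1772 m/s = 1.772 km/s.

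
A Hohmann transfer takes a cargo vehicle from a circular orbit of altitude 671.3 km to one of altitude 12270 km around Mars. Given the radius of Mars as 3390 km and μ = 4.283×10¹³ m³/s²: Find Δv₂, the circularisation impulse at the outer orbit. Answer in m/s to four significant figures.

Δv ≈ 592.4 m/s

r₁ = 3390 + 671.3 = 4061.3 km = 4.0613×10⁶ m.
r₂ = 3390 + 12270 = 15660 km = 1.5660×10⁷ m.
Transfer ellipse a_t = (r₁ + r₂)/2 = 9.861×10⁶ m.
At r₁: circular v_c1 = √(μ/r₁) = 3247 m/s; transfer-periapsis v_p = √[μ(2/r₁ − 1/a_t)] = 4092 m/s.
At r₂: circular v_c2 = √(μ/r₂) = 1654 m/s; transfer-apoapsis v_a = √[μ(2/r₂ − 1/a_t)] = 1061 m/s.
Δv₂ = v_c2 − v_a = 592.4 m/s.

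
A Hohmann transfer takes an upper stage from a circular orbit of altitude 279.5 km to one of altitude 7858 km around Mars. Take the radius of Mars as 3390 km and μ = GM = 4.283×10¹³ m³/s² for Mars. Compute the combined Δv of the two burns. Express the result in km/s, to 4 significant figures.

Δv_total ≈ 1.362 km/s

r₁ = 3390 + 279.5 = 3669.5 km = 3.6695×10⁶ m.
r₂ = 3390 + 7858 = 11248 km = 1.1248×10⁷ m.
Transfer ellipse a_t = (r₁ + r₂)/2 = 7.459×10⁶ m.
At r₁: circular v_c1 = √(μ/r₁) = 3416 m/s; transfer-periapsis v_p = √[μ(2/r₁ − 1/a_t)] = 4195 m/s.
Δv₁ = v_p − v_c1 = 779.0 m/s.
At r₂: circular v_c2 = √(μ/r₂) = 1951 m/s; transfer-apoapsis v_a = √[μ(2/r₂ − 1/a_t)] = 1369 m/s.
Δv₂ = v_c2 − v_a = 582.7 m/s.
Total Δv = Δv₁ + Δv₂ = 1362 m/s = 1.362 km/s.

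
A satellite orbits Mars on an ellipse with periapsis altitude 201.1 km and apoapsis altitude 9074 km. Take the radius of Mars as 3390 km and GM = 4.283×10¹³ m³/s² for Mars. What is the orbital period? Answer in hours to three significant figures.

T ≈ 6.07 hours

r_p = 3390 + 201.1 = 3591.1 km = 3.5911×10⁶ m.
r_a = 3390 + 9074 = 12464 km = 1.2464×10⁷ m.
Semi-major axis a = (r_p + r_a)/2 = (3591.1 + 12464)/2 = 8027.6 km = 8.028×10⁶ m.
By Kepler's third law T = 2π√(a³/μ) = 2π × 3.475×10³ = 2.184×10⁴ s.
= 6.066 hours.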